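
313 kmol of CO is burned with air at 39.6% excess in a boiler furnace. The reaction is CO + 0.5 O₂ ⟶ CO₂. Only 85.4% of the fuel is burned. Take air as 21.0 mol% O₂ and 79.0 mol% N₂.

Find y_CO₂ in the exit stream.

0.219

Stoichiometric O₂ = 0.5 × 313 = 156.5 kmol; O₂ fed = 156.5 × 1.396 = 218.5 kmol.
N₂ fed = 218.5 × 79/21 = 821.9 kmol.
Fuel reacted = 0.854 × 313 → ξ = 267.3 kmol.
Outlet (n = n₀ + ν ξ):
  CO: 313 − 1(267.3) = 45.7
  O₂: 218.5 − 0.5(267.3) = 84.82
  N₂: 821.9 (inert)
  CO₂: 0 + 1(267.3) = 267.3
Total out = 1220 kmol; y_CO₂ = 267.3 / 1220 = 0.2192.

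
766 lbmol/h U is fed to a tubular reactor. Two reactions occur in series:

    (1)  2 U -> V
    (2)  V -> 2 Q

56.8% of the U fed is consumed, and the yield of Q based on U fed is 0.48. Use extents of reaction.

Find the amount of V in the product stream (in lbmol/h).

33.7 lbmol/h

Conversion of U: U consumed = 2ξ₁ = 0.568 × 766 → ξ₁ = 217.5 lbmol/h.
Yield of Q: 2ξ₂ / 766 = 0.48 → ξ₂ = 183.8 lbmol/h.
Outlet amounts (n = n₀ + Σ ν·ξ):
  U: 766 − 2(217.5) = 330.9
  V: 0 + 1(217.5) − 1(183.8) = 33.7
  Q: 0 + 2(183.8) = 367.7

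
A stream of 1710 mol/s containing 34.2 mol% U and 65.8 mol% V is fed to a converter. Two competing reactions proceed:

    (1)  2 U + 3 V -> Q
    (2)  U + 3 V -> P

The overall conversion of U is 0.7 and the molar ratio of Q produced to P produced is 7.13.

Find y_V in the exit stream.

Conversion of U: U consumed = 0.7 × 584.8 = 409.4 mol/s = 2ξ₁ + 1ξ₂.
Selectivity: 1ξ₁ / (1ξ₂) = 7.13 → ξ₁ = 7.13 ξ₂.
Substitute: (2·7.13 + 1) ξ₂ = 409.4 → ξ₂ = 26.83 mol/s, ξ₁ = 191.3 mol/s.
Outlet amounts (n = n₀ + Σ ν·ξ):
  U: 584.8 − 2(191.3) − 1(26.83) = 175.4
  V: 1125 − 3(191.3) − 3(26.83) = 470.9
  Q: 0 + 1(191.3) = 191.3
  P: 0 + 1(26.83) = 26.83
Total out = 864.4 mol/s; y_V = 470.9 / 864.4 = 0.5447.

0.545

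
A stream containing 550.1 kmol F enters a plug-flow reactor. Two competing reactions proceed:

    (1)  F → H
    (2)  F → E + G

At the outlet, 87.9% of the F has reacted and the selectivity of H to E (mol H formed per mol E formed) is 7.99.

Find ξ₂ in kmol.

ξ₂ = 53.8 kmol

Conversion of F: F consumed = 0.879 × 550.1 = 483.5 kmol = 1ξ₁ + 1ξ₂.
Selectivity: 1ξ₁ / (1ξ₂) = 7.99 → ξ₁ = 7.99 ξ₂.
Substitute: (1·7.99 + 1) ξ₂ = 483.5 → ξ₂ = 53.79 kmol, ξ₁ = 429.8 kmol.
Outlet amounts (n = n₀ + Σ ν·ξ):
  F: 550.1 − 1(429.8) − 1(53.79) = 66.56
  H: 0 + 1(429.8) = 429.8
  E: 0 + 1(53.79) = 53.79
  G: 0 + 1(53.79) = 53.79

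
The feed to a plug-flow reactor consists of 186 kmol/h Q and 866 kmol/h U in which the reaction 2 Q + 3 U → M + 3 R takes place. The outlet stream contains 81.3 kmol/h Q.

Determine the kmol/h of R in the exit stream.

157 kmol/h

For Q: n = n₀ − 2ξ → 81.3 = 186 − 2ξ, giving ξ = 52.35 kmol/h.
Outlet amounts (n = n₀ + ν ξ):
  Q: 186 − 2(52.35) = 81.3
  U: 866 − 3(52.35) = 709
  M: 0 + 1(52.35) = 52.35
  R: 0 + 3(52.35) = 157.1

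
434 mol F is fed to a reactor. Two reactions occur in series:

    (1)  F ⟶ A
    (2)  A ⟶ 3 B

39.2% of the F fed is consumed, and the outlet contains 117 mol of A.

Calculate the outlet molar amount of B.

159 mol

Conversion of F: F consumed = 1ξ₁ = 0.392 × 434 → ξ₁ = 170.1 mol.
A balance: n_A = 0 + 1ξ₁ − 1ξ₂ = 117 → ξ₂ = (1·170.1 − 117)/1 = 53.13 mol.
Outlet amounts (n = n₀ + Σ ν·ξ):
  F: 434 − 1(170.1) = 263.9
  A: 0 + 1(170.1) − 1(53.13) = 117
  B: 0 + 3(53.13) = 159.4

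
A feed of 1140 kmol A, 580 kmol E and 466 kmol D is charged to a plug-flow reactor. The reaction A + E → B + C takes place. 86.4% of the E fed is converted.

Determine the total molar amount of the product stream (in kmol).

2190 kmol

E reacted = 0.864 × 580 = 501.1 kmol; ν_E = −1, so ξ = 501.1/1 = 501.1 kmol.
Outlet amounts (n = n₀ + ν ξ):
  A: 1140 − 1(501.1) = 638.9
  E: 580 − 1(501.1) = 78.88
  B: 0 + 1(501.1) = 501.1
  C: 0 + 1(501.1) = 501.1
  D: 466 (inert)
Total out = 638.9 + 78.88 + 501.1 + 501.1 + 466 = 2186 kmol.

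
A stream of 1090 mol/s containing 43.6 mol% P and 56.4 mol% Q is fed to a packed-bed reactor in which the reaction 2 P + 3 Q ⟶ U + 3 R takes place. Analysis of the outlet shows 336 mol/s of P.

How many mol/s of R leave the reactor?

209 mol/s

For P: n = n₀ − 2ξ → 336 = 475.2 − 2ξ, giving ξ = 69.62 mol/s.
Outlet amounts (n = n₀ + ν ξ):
  P: 475.2 − 2(69.62) = 336
  Q: 614.8 − 3(69.62) = 405.9
  U: 0 + 1(69.62) = 69.62
  R: 0 + 3(69.62) = 208.9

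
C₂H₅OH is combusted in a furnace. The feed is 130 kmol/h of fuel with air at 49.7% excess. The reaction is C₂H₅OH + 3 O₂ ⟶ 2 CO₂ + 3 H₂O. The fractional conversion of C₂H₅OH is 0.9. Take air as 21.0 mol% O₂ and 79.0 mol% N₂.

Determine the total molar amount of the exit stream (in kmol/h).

3030 kmol/h

Stoichiometric O₂ = 3 × 130 = 390 kmol/h; O₂ fed = 390 × 1.497 = 583.8 kmol/h.
N₂ fed = 583.8 × 79/21 = 2196 kmol/h.
Fuel reacted = 0.9 × 130 → ξ = 117 kmol/h.
Outlet (n = n₀ + ν ξ):
  C₂H₅OH: 130 − 1(117) = 13
  O₂: 583.8 − 3(117) = 232.8
  N₂: 2196 (inert)
  CO₂: 0 + 2(117) = 234
  H₂O: 0 + 3(117) = 351
Total out = 13 + 232.8 + 2196 + 234 + 351 = 3027 kmol/h.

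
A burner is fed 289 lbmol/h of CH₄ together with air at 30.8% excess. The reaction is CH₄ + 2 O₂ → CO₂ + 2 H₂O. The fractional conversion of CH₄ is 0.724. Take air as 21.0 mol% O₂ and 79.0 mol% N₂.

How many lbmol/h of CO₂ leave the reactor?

Stoichiometric O₂ = 2 × 289 = 578 lbmol/h; O₂ fed = 578 × 1.308 = 756 lbmol/h.
N₂ fed = 756 × 79/21 = 2844 lbmol/h.
Fuel reacted = 0.724 × 289 → ξ = 209.2 lbmol/h.
Outlet (n = n₀ + ν ξ):
  CH₄: 289 − 1(209.2) = 79.76
  O₂: 756 − 2(209.2) = 337.6
  N₂: 2844 (inert)
  CO₂: 0 + 1(209.2) = 209.2
  H₂O: 0 + 2(209.2) = 418.5

209 lbmol/h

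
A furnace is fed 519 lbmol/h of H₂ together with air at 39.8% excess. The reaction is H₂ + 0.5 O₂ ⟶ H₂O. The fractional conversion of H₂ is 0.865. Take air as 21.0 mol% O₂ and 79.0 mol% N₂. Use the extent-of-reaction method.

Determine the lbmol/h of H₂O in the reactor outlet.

449 lbmol/h

Stoichiometric O₂ = 0.5 × 519 = 259.5 lbmol/h; O₂ fed = 259.5 × 1.398 = 362.8 lbmol/h.
N₂ fed = 362.8 × 79/21 = 1365 lbmol/h.
Fuel reacted = 0.865 × 519 → ξ = 448.9 lbmol/h.
Outlet (n = n₀ + ν ξ):
  H₂: 519 − 1(448.9) = 70.06
  O₂: 362.8 − 0.5(448.9) = 138.3
  N₂: 1365 (inert)
  H₂O: 0 + 1(448.9) = 448.9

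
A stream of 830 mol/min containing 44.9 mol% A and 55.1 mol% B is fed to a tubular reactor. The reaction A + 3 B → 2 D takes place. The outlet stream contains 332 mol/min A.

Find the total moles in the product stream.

For A: n = n₀ − 1ξ → 332 = 372.7 − 1ξ, giving ξ = 40.67 mol/min.
Outlet amounts (n = n₀ + ν ξ):
  A: 372.7 − 1(40.67) = 332
  B: 457.3 − 3(40.67) = 335.3
  D: 0 + 2(40.67) = 81.34
Total out = 332 + 335.3 + 81.34 = 748.7 mol/min.

749 mol/min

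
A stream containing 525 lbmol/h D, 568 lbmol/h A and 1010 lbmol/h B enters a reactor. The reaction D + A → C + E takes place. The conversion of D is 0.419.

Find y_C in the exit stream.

0.105

D reacted = 0.419 × 525 = 220 lbmol/h; ν_D = −1, so ξ = 220/1 = 220 lbmol/h.
Outlet amounts (n = n₀ + ν ξ):
  D: 525 − 1(220) = 305
  A: 568 − 1(220) = 348
  C: 0 + 1(220) = 220
  E: 0 + 1(220) = 220
  B: 1010 (inert)
Total out = 2103 lbmol/h; y_C = 220 / 2103 = 0.1046.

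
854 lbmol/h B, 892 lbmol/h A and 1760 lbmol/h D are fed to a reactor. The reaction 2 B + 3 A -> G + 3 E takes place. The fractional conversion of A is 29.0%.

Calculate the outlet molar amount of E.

A reacted = 0.29 × 892 = 258.7 lbmol/h; ν_A = −3, so ξ = 258.7/3 = 86.23 lbmol/h.
Outlet amounts (n = n₀ + ν ξ):
  B: 854 − 2(86.23) = 681.5
  A: 892 − 3(86.23) = 633.3
  G: 0 + 1(86.23) = 86.23
  E: 0 + 3(86.23) = 258.7
  D: 1760 (inert)

259 lbmol/h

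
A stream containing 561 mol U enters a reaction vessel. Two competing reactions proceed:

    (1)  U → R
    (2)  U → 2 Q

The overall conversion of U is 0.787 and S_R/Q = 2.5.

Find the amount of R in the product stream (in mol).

368 mol

Conversion of U: U consumed = 0.787 × 561 = 441.5 mol = 1ξ₁ + 1ξ₂.
Selectivity: 1ξ₁ / (2ξ₂) = 2.5 → ξ₁ = 5 ξ₂.
Substitute: (1·5 + 1) ξ₂ = 441.5 → ξ₂ = 73.58 mol, ξ₁ = 367.9 mol.
Outlet amounts (n = n₀ + Σ ν·ξ):
  U: 561 − 1(367.9) − 1(73.58) = 119.5
  R: 0 + 1(367.9) = 367.9
  Q: 0 + 2(73.58) = 147.2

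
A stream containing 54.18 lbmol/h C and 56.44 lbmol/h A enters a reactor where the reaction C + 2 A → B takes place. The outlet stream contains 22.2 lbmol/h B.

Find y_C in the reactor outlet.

0.483

For B: n = n₀ + 1ξ → 22.2 = 0 + 1ξ, giving ξ = 22.2 lbmol/h.
Outlet amounts (n = n₀ + ν ξ):
  C: 54.18 − 1(22.2) = 31.98
  A: 56.44 − 2(22.2) = 12.04
  B: 0 + 1(22.2) = 22.2
Total out = 66.22 lbmol/h; y_C = 31.98 / 66.22 = 0.4829.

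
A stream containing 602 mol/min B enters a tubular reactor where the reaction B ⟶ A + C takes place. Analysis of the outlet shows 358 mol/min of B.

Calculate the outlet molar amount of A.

For B: n = n₀ − 1ξ → 358 = 602 − 1ξ, giving ξ = 244 mol/min.
Outlet amounts (n = n₀ + ν ξ):
  B: 602 − 1(244) = 358
  A: 0 + 1(244) = 244
  C: 0 + 1(244) = 244

244 mol/min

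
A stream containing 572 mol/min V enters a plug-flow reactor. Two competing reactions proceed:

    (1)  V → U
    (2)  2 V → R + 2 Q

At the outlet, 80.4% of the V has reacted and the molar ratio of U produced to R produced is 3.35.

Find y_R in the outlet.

0.131

Conversion of V: V consumed = 0.804 × 572 = 459.9 mol/min = 1ξ₁ + 2ξ₂.
Selectivity: 1ξ₁ / (1ξ₂) = 3.35 → ξ₁ = 3.35 ξ₂.
Substitute: (1·3.35 + 2) ξ₂ = 459.9 → ξ₂ = 85.96 mol/min, ξ₁ = 288 mol/min.
Outlet amounts (n = n₀ + Σ ν·ξ):
  V: 572 − 1(288) − 2(85.96) = 112.1
  U: 0 + 1(288) = 288
  R: 0 + 1(85.96) = 85.96
  Q: 0 + 2(85.96) = 171.9
Total out = 658 mol/min; y_R = 85.96 / 658 = 0.1306.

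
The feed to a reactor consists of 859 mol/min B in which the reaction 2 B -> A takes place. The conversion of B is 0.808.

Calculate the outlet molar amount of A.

B reacted = 0.808 × 859 = 694.1 mol/min; ν_B = −2, so ξ = 694.1/2 = 347 mol/min.
Outlet amounts (n = n₀ + ν ξ):
  B: 859 − 2(347) = 164.9
  A: 0 + 1(347) = 347

347 mol/min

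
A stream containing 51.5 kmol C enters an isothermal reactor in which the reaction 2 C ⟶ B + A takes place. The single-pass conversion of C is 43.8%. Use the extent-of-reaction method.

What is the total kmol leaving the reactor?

51.5 kmol

C reacted = 0.438 × 51.5 = 22.56 kmol; ν_C = −2, so ξ = 22.56/2 = 11.28 kmol.
Outlet amounts (n = n₀ + ν ξ):
  C: 51.5 − 2(11.28) = 28.94
  B: 0 + 1(11.28) = 11.28
  A: 0 + 1(11.28) = 11.28
Total out = 28.94 + 11.28 + 11.28 = 51.5 kmol.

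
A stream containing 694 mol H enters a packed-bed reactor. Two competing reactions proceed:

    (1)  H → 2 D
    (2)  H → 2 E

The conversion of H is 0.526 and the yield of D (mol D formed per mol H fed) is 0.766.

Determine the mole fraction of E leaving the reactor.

Yield of D: 2ξ₁ / 694 = 0.766 → ξ₁ = 265.8 mol.
Conversion of H: 1ξ₁ + 1ξ₂ = 0.526 × 694 = 365 → ξ₂ = 99.24 mol.
Outlet amounts (n = n₀ + Σ ν·ξ):
  H: 694 − 1(265.8) − 1(99.24) = 329
  D: 0 + 2(265.8) = 531.6
  E: 0 + 2(99.24) = 198.5
Total out = 1059 mol; y_E = 198.5 / 1059 = 0.1874.

0.187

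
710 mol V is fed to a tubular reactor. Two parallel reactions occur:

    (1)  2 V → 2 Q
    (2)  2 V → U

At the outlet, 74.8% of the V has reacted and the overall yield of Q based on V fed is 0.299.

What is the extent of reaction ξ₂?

ξ₂ = 159 mol

Yield of Q: 2ξ₁ / 710 = 0.299 → ξ₁ = 106.1 mol.
Conversion of V: 2ξ₁ + 2ξ₂ = 0.748 × 710 = 531.1 → ξ₂ = 159.4 mol.
Outlet amounts (n = n₀ + Σ ν·ξ):
  V: 710 − 2(106.1) − 2(159.4) = 178.9
  Q: 0 + 2(106.1) = 212.3
  U: 0 + 1(159.4) = 159.4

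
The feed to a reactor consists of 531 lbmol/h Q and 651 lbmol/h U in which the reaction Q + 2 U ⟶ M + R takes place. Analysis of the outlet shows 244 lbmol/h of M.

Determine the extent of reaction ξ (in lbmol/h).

ξ = 244 lbmol/h

For M: n = n₀ + 1ξ → 244 = 0 + 1ξ, giving ξ = 244 lbmol/h.
Outlet amounts (n = n₀ + ν ξ):
  Q: 531 − 1(244) = 287
  U: 651 − 2(244) = 163
  M: 0 + 1(244) = 244
  R: 0 + 1(244) = 244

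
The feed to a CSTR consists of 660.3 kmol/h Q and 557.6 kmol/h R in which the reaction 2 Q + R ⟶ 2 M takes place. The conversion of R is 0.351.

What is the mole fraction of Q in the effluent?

R reacted = 0.351 × 557.6 = 195.7 kmol/h; ν_R = −1, so ξ = 195.7/1 = 195.7 kmol/h.
Outlet amounts (n = n₀ + ν ξ):
  Q: 660.3 − 2(195.7) = 268.9
  R: 557.6 − 1(195.7) = 361.9
  M: 0 + 2(195.7) = 391.4
Total out = 1022 kmol/h; y_Q = 268.9 / 1022 = 0.263.

0.263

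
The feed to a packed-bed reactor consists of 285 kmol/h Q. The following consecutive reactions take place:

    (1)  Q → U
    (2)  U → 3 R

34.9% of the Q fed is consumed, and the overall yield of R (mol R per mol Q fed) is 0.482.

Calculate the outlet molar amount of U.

53.7 kmol/h

Conversion of Q: Q consumed = 1ξ₁ = 0.349 × 285 → ξ₁ = 99.46 kmol/h.
Yield of R: 3ξ₂ / 285 = 0.482 → ξ₂ = 45.79 kmol/h.
Outlet amounts (n = n₀ + Σ ν·ξ):
  Q: 285 − 1(99.46) = 185.5
  U: 0 + 1(99.46) − 1(45.79) = 53.67
  R: 0 + 3(45.79) = 137.4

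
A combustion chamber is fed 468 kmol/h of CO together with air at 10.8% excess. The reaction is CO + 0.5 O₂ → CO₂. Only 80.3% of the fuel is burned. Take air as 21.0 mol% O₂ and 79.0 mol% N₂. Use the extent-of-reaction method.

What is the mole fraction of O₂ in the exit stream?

Stoichiometric O₂ = 0.5 × 468 = 234 kmol/h; O₂ fed = 234 × 1.108 = 259.3 kmol/h.
N₂ fed = 259.3 × 79/21 = 975.4 kmol/h.
Fuel reacted = 0.803 × 468 → ξ = 375.8 kmol/h.
Outlet (n = n₀ + ν ξ):
  CO: 468 − 1(375.8) = 92.2
  O₂: 259.3 − 0.5(375.8) = 71.37
  N₂: 975.4 (inert)
  CO₂: 0 + 1(375.8) = 375.8
Total out = 1515 kmol/h; y_O₂ = 71.37 / 1515 = 0.04712.

0.0471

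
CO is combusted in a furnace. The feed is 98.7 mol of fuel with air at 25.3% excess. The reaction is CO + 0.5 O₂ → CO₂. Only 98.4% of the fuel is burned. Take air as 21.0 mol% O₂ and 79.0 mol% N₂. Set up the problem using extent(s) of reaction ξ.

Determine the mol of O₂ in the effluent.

13.3 mol

Stoichiometric O₂ = 0.5 × 98.7 = 49.35 mol; O₂ fed = 49.35 × 1.253 = 61.84 mol.
N₂ fed = 61.84 × 79/21 = 232.6 mol.
Fuel reacted = 0.984 × 98.7 → ξ = 97.12 mol.
Outlet (n = n₀ + ν ξ):
  CO: 98.7 − 1(97.12) = 1.579
  O₂: 61.84 − 0.5(97.12) = 13.28
  N₂: 232.6 (inert)
  CO₂: 0 + 1(97.12) = 97.12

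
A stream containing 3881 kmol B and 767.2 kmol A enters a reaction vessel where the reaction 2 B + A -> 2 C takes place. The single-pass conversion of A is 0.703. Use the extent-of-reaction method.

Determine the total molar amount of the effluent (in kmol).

4110 kmol

A reacted = 0.703 × 767.2 = 539.3 kmol; ν_A = −1, so ξ = 539.3/1 = 539.3 kmol.
Outlet amounts (n = n₀ + ν ξ):
  B: 3881 − 2(539.3) = 2802
  A: 767.2 − 1(539.3) = 227.9
  C: 0 + 2(539.3) = 1079
Total out = 2802 + 227.9 + 1079 = 4109 kmol.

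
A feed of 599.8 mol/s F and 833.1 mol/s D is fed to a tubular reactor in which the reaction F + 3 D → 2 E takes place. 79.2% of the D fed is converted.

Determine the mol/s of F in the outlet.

D reacted = 0.792 × 833.1 = 659.8 mol/s; ν_D = −3, so ξ = 659.8/3 = 219.9 mol/s.
Outlet amounts (n = n₀ + ν ξ):
  F: 599.8 − 1(219.9) = 379.9
  D: 833.1 − 3(219.9) = 173.3
  E: 0 + 2(219.9) = 439.9

380 mol/s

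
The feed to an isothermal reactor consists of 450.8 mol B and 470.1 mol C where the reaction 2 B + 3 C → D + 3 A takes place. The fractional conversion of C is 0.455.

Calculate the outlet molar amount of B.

C reacted = 0.455 × 470.1 = 213.9 mol; ν_C = −3, so ξ = 213.9/3 = 71.3 mol.
Outlet amounts (n = n₀ + ν ξ):
  B: 450.8 − 2(71.3) = 308.2
  C: 470.1 − 3(71.3) = 256.2
  D: 0 + 1(71.3) = 71.3
  A: 0 + 3(71.3) = 213.9

308 mol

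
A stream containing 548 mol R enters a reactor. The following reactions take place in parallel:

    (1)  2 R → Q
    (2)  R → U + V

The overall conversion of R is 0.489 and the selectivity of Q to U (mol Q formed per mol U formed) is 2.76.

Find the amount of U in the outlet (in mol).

Conversion of R: R consumed = 0.489 × 548 = 268 mol = 2ξ₁ + 1ξ₂.
Selectivity: 1ξ₁ / (1ξ₂) = 2.76 → ξ₁ = 2.76 ξ₂.
Substitute: (2·2.76 + 1) ξ₂ = 268 → ξ₂ = 41.1 mol, ξ₁ = 113.4 mol.
Outlet amounts (n = n₀ + Σ ν·ξ):
  R: 548 − 2(113.4) − 1(41.1) = 280
  Q: 0 + 1(113.4) = 113.4
  U: 0 + 1(41.1) = 41.1
  V: 0 + 1(41.1) = 41.1

41.1 mol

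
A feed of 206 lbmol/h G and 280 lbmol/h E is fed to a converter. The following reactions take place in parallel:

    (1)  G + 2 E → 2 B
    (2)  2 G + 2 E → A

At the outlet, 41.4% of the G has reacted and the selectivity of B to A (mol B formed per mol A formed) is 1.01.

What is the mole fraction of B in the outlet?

0.0938

Conversion of G: G consumed = 0.414 × 206 = 85.28 lbmol/h = 1ξ₁ + 2ξ₂.
Selectivity: 2ξ₁ / (1ξ₂) = 1.01 → ξ₁ = 0.505 ξ₂.
Substitute: (1·0.505 + 2) ξ₂ = 85.28 → ξ₂ = 34.05 lbmol/h, ξ₁ = 17.19 lbmol/h.
Outlet amounts (n = n₀ + Σ ν·ξ):
  G: 206 − 1(17.19) − 2(34.05) = 120.7
  E: 280 − 2(17.19) − 2(34.05) = 177.5
  B: 0 + 2(17.19) = 34.39
  A: 0 + 1(34.05) = 34.05
Total out = 366.7 lbmol/h; y_B = 34.39 / 366.7 = 0.09378.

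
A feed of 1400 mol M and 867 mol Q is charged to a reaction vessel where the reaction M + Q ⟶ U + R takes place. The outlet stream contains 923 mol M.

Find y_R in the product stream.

0.21

For M: n = n₀ − 1ξ → 923 = 1400 − 1ξ, giving ξ = 477 mol.
Outlet amounts (n = n₀ + ν ξ):
  M: 1400 − 1(477) = 923
  Q: 867 − 1(477) = 390
  U: 0 + 1(477) = 477
  R: 0 + 1(477) = 477
Total out = 2267 mol; y_R = 477 / 2267 = 0.2104.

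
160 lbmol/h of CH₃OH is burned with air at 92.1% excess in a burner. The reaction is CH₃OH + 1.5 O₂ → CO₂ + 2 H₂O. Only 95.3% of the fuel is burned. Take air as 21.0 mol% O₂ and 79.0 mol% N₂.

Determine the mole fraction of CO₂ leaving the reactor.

0.0627

Stoichiometric O₂ = 1.5 × 160 = 240 lbmol/h; O₂ fed = 240 × 1.921 = 461 lbmol/h.
N₂ fed = 461 × 79/21 = 1734 lbmol/h.
Fuel reacted = 0.953 × 160 → ξ = 152.5 lbmol/h.
Outlet (n = n₀ + ν ξ):
  CH₃OH: 160 − 1(152.5) = 7.52
  O₂: 461 − 1.5(152.5) = 232.3
  N₂: 1734 (inert)
  CO₂: 0 + 1(152.5) = 152.5
  H₂O: 0 + 2(152.5) = 305
Total out = 2432 lbmol/h; y_CO₂ = 152.5 / 2432 = 0.06271.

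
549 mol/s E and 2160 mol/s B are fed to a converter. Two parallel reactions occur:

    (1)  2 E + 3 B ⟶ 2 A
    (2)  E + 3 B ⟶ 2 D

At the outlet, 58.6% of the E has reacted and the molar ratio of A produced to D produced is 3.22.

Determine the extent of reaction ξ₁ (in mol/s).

ξ₁ = 139 mol/s

Conversion of E: E consumed = 0.586 × 549 = 321.7 mol/s = 2ξ₁ + 1ξ₂.
Selectivity: 2ξ₁ / (2ξ₂) = 3.22 → ξ₁ = 3.22 ξ₂.
Substitute: (2·3.22 + 1) ξ₂ = 321.7 → ξ₂ = 43.24 mol/s, ξ₁ = 139.2 mol/s.
Outlet amounts (n = n₀ + Σ ν·ξ):
  E: 549 − 2(139.2) − 1(43.24) = 227.3
  B: 2160 − 3(139.2) − 3(43.24) = 1613
  A: 0 + 2(139.2) = 278.5
  D: 0 + 2(43.24) = 86.48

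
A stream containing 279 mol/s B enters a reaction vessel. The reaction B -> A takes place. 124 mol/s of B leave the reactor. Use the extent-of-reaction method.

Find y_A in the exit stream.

For B: n = n₀ − 1ξ → 124 = 279 − 1ξ, giving ξ = 155 mol/s.
Outlet amounts (n = n₀ + ν ξ):
  B: 279 − 1(155) = 124
  A: 0 + 1(155) = 155
Total out = 279 mol/s; y_A = 155 / 279 = 0.5556.

0.556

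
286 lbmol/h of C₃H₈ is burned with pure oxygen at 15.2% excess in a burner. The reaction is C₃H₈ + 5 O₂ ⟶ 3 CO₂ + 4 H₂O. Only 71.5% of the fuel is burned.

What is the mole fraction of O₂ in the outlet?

0.292

Stoichiometric O₂ = 5 × 286 = 1430 lbmol/h; O₂ fed = 1430 × 1.152 = 1647 lbmol/h.
Fuel reacted = 0.715 × 286 → ξ = 204.5 lbmol/h.
Outlet (n = n₀ + ν ξ):
  C₃H₈: 286 − 1(204.5) = 81.51
  O₂: 1647 − 5(204.5) = 624.9
  CO₂: 0 + 3(204.5) = 613.5
  H₂O: 0 + 4(204.5) = 818
Total out = 2138 lbmol/h; y_O₂ = 624.9 / 2138 = 0.2923.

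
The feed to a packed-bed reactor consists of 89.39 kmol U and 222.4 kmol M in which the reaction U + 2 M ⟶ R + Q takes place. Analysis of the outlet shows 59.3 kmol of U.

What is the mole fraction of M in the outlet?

For U: n = n₀ − 1ξ → 59.3 = 89.39 − 1ξ, giving ξ = 30.09 kmol.
Outlet amounts (n = n₀ + ν ξ):
  U: 89.39 − 1(30.09) = 59.3
  M: 222.4 − 2(30.09) = 162.2
  R: 0 + 1(30.09) = 30.09
  Q: 0 + 1(30.09) = 30.09
Total out = 281.7 kmol; y_M = 162.2 / 281.7 = 0.5759.

0.576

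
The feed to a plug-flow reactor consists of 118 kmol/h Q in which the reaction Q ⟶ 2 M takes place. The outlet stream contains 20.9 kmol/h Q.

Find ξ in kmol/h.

ξ = 97.1 kmol/h

For Q: n = n₀ − 1ξ → 20.9 = 118 − 1ξ, giving ξ = 97.1 kmol/h.
Outlet amounts (n = n₀ + ν ξ):
  Q: 118 − 1(97.1) = 20.9
  M: 0 + 2(97.1) = 194.2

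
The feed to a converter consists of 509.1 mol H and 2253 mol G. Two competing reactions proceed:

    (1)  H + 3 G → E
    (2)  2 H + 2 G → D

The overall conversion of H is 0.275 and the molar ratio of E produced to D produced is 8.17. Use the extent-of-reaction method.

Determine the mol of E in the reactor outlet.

112 mol

Conversion of H: H consumed = 0.275 × 509.1 = 140 mol = 1ξ₁ + 2ξ₂.
Selectivity: 1ξ₁ / (1ξ₂) = 8.17 → ξ₁ = 8.17 ξ₂.
Substitute: (1·8.17 + 2) ξ₂ = 140 → ξ₂ = 13.77 mol, ξ₁ = 112.5 mol.
Outlet amounts (n = n₀ + Σ ν·ξ):
  H: 509.1 − 1(112.5) − 2(13.77) = 369.1
  G: 2253 − 3(112.5) − 2(13.77) = 1888
  E: 0 + 1(112.5) = 112.5
  D: 0 + 1(13.77) = 13.77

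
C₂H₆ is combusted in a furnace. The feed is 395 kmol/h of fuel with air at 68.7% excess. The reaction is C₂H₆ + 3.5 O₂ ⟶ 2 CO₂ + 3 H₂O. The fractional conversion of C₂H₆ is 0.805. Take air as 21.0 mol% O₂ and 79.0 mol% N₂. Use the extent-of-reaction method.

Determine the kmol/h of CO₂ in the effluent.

Stoichiometric O₂ = 3.5 × 395 = 1382 kmol/h; O₂ fed = 1382 × 1.687 = 2332 kmol/h.
N₂ fed = 2332 × 79/21 = 8774 kmol/h.
Fuel reacted = 0.805 × 395 → ξ = 318 kmol/h.
Outlet (n = n₀ + ν ξ):
  C₂H₆: 395 − 1(318) = 77.02
  O₂: 2332 − 3.5(318) = 1219
  N₂: 8774 (inert)
  CO₂: 0 + 2(318) = 636
  H₂O: 0 + 3(318) = 953.9

636 kmol/h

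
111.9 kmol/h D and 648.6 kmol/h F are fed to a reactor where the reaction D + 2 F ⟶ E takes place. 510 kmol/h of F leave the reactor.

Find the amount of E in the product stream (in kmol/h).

For F: n = n₀ − 2ξ → 510 = 648.6 − 2ξ, giving ξ = 69.3 kmol/h.
Outlet amounts (n = n₀ + ν ξ):
  D: 111.9 − 1(69.3) = 42.6
  F: 648.6 − 2(69.3) = 510
  E: 0 + 1(69.3) = 69.3

69.3 kmol/h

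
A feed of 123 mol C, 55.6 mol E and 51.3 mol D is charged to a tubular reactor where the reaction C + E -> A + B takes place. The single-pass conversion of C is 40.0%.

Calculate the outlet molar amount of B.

C reacted = 0.4 × 123 = 49.2 mol; ν_C = −1, so ξ = 49.2/1 = 49.2 mol.
Outlet amounts (n = n₀ + ν ξ):
  C: 123 − 1(49.2) = 73.8
  E: 55.6 − 1(49.2) = 6.4
  A: 0 + 1(49.2) = 49.2
  B: 0 + 1(49.2) = 49.2
  D: 51.3 (inert)

49.2 mol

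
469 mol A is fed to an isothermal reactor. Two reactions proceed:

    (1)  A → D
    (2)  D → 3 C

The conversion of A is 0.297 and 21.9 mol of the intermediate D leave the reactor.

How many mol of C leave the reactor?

352 mol

Conversion of A: A consumed = 1ξ₁ = 0.297 × 469 → ξ₁ = 139.3 mol.
D balance: n_D = 0 + 1ξ₁ − 1ξ₂ = 21.9 → ξ₂ = (1·139.3 − 21.9)/1 = 117.4 mol.
Outlet amounts (n = n₀ + Σ ν·ξ):
  A: 469 − 1(139.3) = 329.7
  D: 0 + 1(139.3) − 1(117.4) = 21.9
  C: 0 + 3(117.4) = 352.2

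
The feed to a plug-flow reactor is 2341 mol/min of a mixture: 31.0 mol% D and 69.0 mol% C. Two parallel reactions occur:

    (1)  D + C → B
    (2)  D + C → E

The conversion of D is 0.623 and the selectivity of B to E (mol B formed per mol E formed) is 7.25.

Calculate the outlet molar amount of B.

Conversion of D: D consumed = 0.623 × 725.7 = 452.1 mol/min = 1ξ₁ + 1ξ₂.
Selectivity: 1ξ₁ / (1ξ₂) = 7.25 → ξ₁ = 7.25 ξ₂.
Substitute: (1·7.25 + 1) ξ₂ = 452.1 → ξ₂ = 54.8 mol/min, ξ₁ = 397.3 mol/min.
Outlet amounts (n = n₀ + Σ ν·ξ):
  D: 725.7 − 1(397.3) − 1(54.8) = 273.6
  C: 1615 − 1(397.3) − 1(54.8) = 1163
  B: 0 + 1(397.3) = 397.3
  E: 0 + 1(54.8) = 54.8

397 mol/min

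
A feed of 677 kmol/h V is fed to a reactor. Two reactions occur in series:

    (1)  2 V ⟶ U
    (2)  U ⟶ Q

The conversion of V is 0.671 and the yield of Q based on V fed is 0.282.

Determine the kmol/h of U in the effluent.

Conversion of V: V consumed = 2ξ₁ = 0.671 × 677 → ξ₁ = 227.1 kmol/h.
Yield of Q: 1ξ₂ / 677 = 0.282 → ξ₂ = 190.9 kmol/h.
Outlet amounts (n = n₀ + Σ ν·ξ):
  V: 677 − 2(227.1) = 222.7
  U: 0 + 1(227.1) − 1(190.9) = 36.22
  Q: 0 + 1(190.9) = 190.9

36.2 kmol/h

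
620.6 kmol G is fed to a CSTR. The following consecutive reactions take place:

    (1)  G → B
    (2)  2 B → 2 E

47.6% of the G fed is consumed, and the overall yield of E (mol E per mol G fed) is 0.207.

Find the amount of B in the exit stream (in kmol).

Conversion of G: G consumed = 1ξ₁ = 0.476 × 620.6 → ξ₁ = 295.4 kmol.
Yield of E: 2ξ₂ / 620.6 = 0.207 → ξ₂ = 64.23 kmol.
Outlet amounts (n = n₀ + Σ ν·ξ):
  G: 620.6 − 1(295.4) = 325.2
  B: 0 + 1(295.4) − 2(64.23) = 166.9
  E: 0 + 2(64.23) = 128.5

167 kmol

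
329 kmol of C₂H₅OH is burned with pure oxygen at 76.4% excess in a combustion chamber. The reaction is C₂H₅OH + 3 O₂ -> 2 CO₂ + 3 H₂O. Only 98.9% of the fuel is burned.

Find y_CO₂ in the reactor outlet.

0.272

Stoichiometric O₂ = 3 × 329 = 987 kmol; O₂ fed = 987 × 1.764 = 1741 kmol.
Fuel reacted = 0.989 × 329 → ξ = 325.4 kmol.
Outlet (n = n₀ + ν ξ):
  C₂H₅OH: 329 − 1(325.4) = 3.619
  O₂: 1741 − 3(325.4) = 764.9
  CO₂: 0 + 2(325.4) = 650.8
  H₂O: 0 + 3(325.4) = 976.1
Total out = 2395 kmol; y_CO₂ = 650.8 / 2395 = 0.2717.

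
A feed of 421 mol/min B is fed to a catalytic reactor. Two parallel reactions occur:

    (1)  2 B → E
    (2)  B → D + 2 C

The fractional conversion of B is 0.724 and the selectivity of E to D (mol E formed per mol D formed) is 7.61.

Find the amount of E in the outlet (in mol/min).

Conversion of B: B consumed = 0.724 × 421 = 304.8 mol/min = 2ξ₁ + 1ξ₂.
Selectivity: 1ξ₁ / (1ξ₂) = 7.61 → ξ₁ = 7.61 ξ₂.
Substitute: (2·7.61 + 1) ξ₂ = 304.8 → ξ₂ = 18.79 mol/min, ξ₁ = 143 mol/min.
Outlet amounts (n = n₀ + Σ ν·ξ):
  B: 421 − 2(143) − 1(18.79) = 116.2
  E: 0 + 1(143) = 143
  D: 0 + 1(18.79) = 18.79
  C: 0 + 2(18.79) = 37.58

143 mol/min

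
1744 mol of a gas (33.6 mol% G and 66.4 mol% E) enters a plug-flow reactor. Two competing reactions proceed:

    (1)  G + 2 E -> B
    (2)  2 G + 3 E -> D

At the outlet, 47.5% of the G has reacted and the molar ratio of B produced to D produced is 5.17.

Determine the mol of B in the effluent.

201 mol

Conversion of G: G consumed = 0.475 × 586 = 278.3 mol = 1ξ₁ + 2ξ₂.
Selectivity: 1ξ₁ / (1ξ₂) = 5.17 → ξ₁ = 5.17 ξ₂.
Substitute: (1·5.17 + 2) ξ₂ = 278.3 → ξ₂ = 38.82 mol, ξ₁ = 200.7 mol.
Outlet amounts (n = n₀ + Σ ν·ξ):
  G: 586 − 1(200.7) − 2(38.82) = 307.6
  E: 1158 − 2(200.7) − 3(38.82) = 640.2
  B: 0 + 1(200.7) = 200.7
  D: 0 + 1(38.82) = 38.82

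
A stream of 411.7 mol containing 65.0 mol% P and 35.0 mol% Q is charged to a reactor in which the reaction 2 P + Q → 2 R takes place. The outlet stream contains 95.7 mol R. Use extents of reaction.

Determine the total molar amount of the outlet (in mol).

For R: n = n₀ + 2ξ → 95.7 = 0 + 2ξ, giving ξ = 47.85 mol.
Outlet amounts (n = n₀ + ν ξ):
  P: 267.6 − 2(47.85) = 171.9
  Q: 144.1 − 1(47.85) = 96.25
  R: 0 + 2(47.85) = 95.7
Total out = 171.9 + 96.25 + 95.7 = 363.9 mol.

364 mol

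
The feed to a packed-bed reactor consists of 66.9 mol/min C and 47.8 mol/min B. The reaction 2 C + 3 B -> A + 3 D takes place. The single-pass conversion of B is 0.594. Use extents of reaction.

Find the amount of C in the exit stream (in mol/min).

48 mol/min

B reacted = 0.594 × 47.8 = 28.39 mol/min; ν_B = −3, so ξ = 28.39/3 = 9.464 mol/min.
Outlet amounts (n = n₀ + ν ξ):
  C: 66.9 − 2(9.464) = 47.97
  B: 47.8 − 3(9.464) = 19.41
  A: 0 + 1(9.464) = 9.464
  D: 0 + 3(9.464) = 28.39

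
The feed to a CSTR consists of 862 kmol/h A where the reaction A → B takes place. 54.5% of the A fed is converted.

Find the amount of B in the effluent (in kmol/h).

A reacted = 0.545 × 862 = 469.8 kmol/h; ν_A = −1, so ξ = 469.8/1 = 469.8 kmol/h.
Outlet amounts (n = n₀ + ν ξ):
  A: 862 − 1(469.8) = 392.2
  B: 0 + 1(469.8) = 469.8

470 kmol/h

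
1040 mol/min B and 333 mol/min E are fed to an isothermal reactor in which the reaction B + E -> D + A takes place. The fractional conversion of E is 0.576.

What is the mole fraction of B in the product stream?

E reacted = 0.576 × 333 = 191.8 mol/min; ν_E = −1, so ξ = 191.8/1 = 191.8 mol/min.
Outlet amounts (n = n₀ + ν ξ):
  B: 1040 − 1(191.8) = 848.2
  E: 333 − 1(191.8) = 141.2
  D: 0 + 1(191.8) = 191.8
  A: 0 + 1(191.8) = 191.8
Total out = 1373 mol/min; y_B = 848.2 / 1373 = 0.6178.

0.618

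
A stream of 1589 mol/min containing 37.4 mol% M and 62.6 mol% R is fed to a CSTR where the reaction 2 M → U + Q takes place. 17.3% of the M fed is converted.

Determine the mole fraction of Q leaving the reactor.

0.0324

M reacted = 0.173 × 594.3 = 102.8 mol/min; ν_M = −2, so ξ = 102.8/2 = 51.41 mol/min.
Outlet amounts (n = n₀ + ν ξ):
  M: 594.3 − 2(51.41) = 491.5
  U: 0 + 1(51.41) = 51.41
  Q: 0 + 1(51.41) = 51.41
  R: 994.7 (inert)
Total out = 1589 mol/min; y_Q = 51.41 / 1589 = 0.03235.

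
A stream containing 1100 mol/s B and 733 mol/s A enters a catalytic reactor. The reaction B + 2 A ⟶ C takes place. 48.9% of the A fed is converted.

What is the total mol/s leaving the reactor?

A reacted = 0.489 × 733 = 358.4 mol/s; ν_A = −2, so ξ = 358.4/2 = 179.2 mol/s.
Outlet amounts (n = n₀ + ν ξ):
  B: 1100 − 1(179.2) = 920.8
  A: 733 − 2(179.2) = 374.6
  C: 0 + 1(179.2) = 179.2
Total out = 920.8 + 374.6 + 179.2 = 1475 mol/s.

1470 mol/s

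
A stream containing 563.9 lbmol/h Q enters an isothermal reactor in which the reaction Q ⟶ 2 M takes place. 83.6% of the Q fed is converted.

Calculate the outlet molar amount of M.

943 lbmol/h

Q reacted = 0.836 × 563.9 = 471.4 lbmol/h; ν_Q = −1, so ξ = 471.4/1 = 471.4 lbmol/h.
Outlet amounts (n = n₀ + ν ξ):
  Q: 563.9 − 1(471.4) = 92.48
  M: 0 + 2(471.4) = 942.8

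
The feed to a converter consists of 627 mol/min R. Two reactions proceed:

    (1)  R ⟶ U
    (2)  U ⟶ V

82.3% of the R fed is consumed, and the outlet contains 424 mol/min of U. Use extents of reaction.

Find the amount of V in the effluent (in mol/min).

92 mol/min

Conversion of R: R consumed = 1ξ₁ = 0.823 × 627 → ξ₁ = 516 mol/min.
U balance: n_U = 0 + 1ξ₁ − 1ξ₂ = 424 → ξ₂ = (1·516 − 424)/1 = 92.02 mol/min.
Outlet amounts (n = n₀ + Σ ν·ξ):
  R: 627 − 1(516) = 111
  U: 0 + 1(516) − 1(92.02) = 424
  V: 0 + 1(92.02) = 92.02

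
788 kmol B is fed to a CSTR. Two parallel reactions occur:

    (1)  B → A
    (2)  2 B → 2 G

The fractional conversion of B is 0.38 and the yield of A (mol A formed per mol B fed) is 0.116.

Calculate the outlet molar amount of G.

208 kmol

Yield of A: 1ξ₁ / 788 = 0.116 → ξ₁ = 91.41 kmol.
Conversion of B: 1ξ₁ + 2ξ₂ = 0.38 × 788 = 299.4 → ξ₂ = 104 kmol.
Outlet amounts (n = n₀ + Σ ν·ξ):
  B: 788 − 1(91.41) − 2(104) = 488.6
  A: 0 + 1(91.41) = 91.41
  G: 0 + 2(104) = 208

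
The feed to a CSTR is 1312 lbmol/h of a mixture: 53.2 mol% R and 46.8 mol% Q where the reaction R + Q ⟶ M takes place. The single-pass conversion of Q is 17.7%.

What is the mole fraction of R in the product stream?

Q reacted = 0.177 × 614 = 108.7 lbmol/h; ν_Q = −1, so ξ = 108.7/1 = 108.7 lbmol/h.
Outlet amounts (n = n₀ + ν ξ):
  R: 698 − 1(108.7) = 589.3
  Q: 614 − 1(108.7) = 505.3
  M: 0 + 1(108.7) = 108.7
Total out = 1203 lbmol/h; y_R = 589.3 / 1203 = 0.4897.

0.49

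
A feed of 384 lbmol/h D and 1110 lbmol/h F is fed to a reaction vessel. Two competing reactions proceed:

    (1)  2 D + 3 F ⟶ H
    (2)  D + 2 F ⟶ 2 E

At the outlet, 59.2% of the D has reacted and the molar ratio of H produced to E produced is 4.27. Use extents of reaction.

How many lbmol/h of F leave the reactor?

Conversion of D: D consumed = 0.592 × 384 = 227.3 lbmol/h = 2ξ₁ + 1ξ₂.
Selectivity: 1ξ₁ / (2ξ₂) = 4.27 → ξ₁ = 8.54 ξ₂.
Substitute: (2·8.54 + 1) ξ₂ = 227.3 → ξ₂ = 12.57 lbmol/h, ξ₁ = 107.4 lbmol/h.
Outlet amounts (n = n₀ + Σ ν·ξ):
  D: 384 − 2(107.4) − 1(12.57) = 156.7
  F: 1110 − 3(107.4) − 2(12.57) = 762.7
  H: 0 + 1(107.4) = 107.4
  E: 0 + 2(12.57) = 25.15

763 lbmol/h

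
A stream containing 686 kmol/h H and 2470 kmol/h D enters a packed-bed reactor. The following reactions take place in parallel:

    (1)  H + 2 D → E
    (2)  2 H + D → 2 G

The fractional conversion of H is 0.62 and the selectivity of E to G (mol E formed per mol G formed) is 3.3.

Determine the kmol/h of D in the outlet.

1770 kmol/h

Conversion of H: H consumed = 0.62 × 686 = 425.3 kmol/h = 1ξ₁ + 2ξ₂.
Selectivity: 1ξ₁ / (2ξ₂) = 3.3 → ξ₁ = 6.6 ξ₂.
Substitute: (1·6.6 + 2) ξ₂ = 425.3 → ξ₂ = 49.46 kmol/h, ξ₁ = 326.4 kmol/h.
Outlet amounts (n = n₀ + Σ ν·ξ):
  H: 686 − 1(326.4) − 2(49.46) = 260.7
  D: 2470 − 2(326.4) − 1(49.46) = 1768
  E: 0 + 1(326.4) = 326.4
  G: 0 + 2(49.46) = 98.91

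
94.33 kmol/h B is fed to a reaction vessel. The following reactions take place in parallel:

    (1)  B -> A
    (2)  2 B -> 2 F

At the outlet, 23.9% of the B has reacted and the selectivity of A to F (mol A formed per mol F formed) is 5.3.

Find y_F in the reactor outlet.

Conversion of B: B consumed = 0.239 × 94.33 = 22.54 kmol/h = 1ξ₁ + 2ξ₂.
Selectivity: 1ξ₁ / (2ξ₂) = 5.3 → ξ₁ = 10.6 ξ₂.
Substitute: (1·10.6 + 2) ξ₂ = 22.54 → ξ₂ = 1.789 kmol/h, ξ₁ = 18.97 kmol/h.
Outlet amounts (n = n₀ + Σ ν·ξ):
  B: 94.33 − 1(18.97) − 2(1.789) = 71.79
  A: 0 + 1(18.97) = 18.97
  F: 0 + 2(1.789) = 3.579
Total out = 94.33 kmol/h; y_F = 3.579 / 94.33 = 0.03794.

0.0379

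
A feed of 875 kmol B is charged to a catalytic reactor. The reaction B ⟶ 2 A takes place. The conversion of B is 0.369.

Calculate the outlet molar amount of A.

646 kmol

B reacted = 0.369 × 875 = 322.9 kmol; ν_B = −1, so ξ = 322.9/1 = 322.9 kmol.
Outlet amounts (n = n₀ + ν ξ):
  B: 875 − 1(322.9) = 552.1
  A: 0 + 2(322.9) = 645.8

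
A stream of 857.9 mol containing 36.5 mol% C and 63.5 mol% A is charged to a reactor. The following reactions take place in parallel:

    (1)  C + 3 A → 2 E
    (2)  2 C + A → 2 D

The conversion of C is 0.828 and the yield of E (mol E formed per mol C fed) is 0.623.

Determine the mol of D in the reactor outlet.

Yield of E: 2ξ₁ / 313.1 = 0.623 → ξ₁ = 97.54 mol.
Conversion of C: 1ξ₁ + 2ξ₂ = 0.828 × 313.1 = 259.3 → ξ₂ = 80.87 mol.
Outlet amounts (n = n₀ + Σ ν·ξ):
  C: 313.1 − 1(97.54) − 2(80.87) = 53.86
  A: 544.8 − 3(97.54) − 1(80.87) = 171.3
  E: 0 + 2(97.54) = 195.1
  D: 0 + 2(80.87) = 161.7

162 mol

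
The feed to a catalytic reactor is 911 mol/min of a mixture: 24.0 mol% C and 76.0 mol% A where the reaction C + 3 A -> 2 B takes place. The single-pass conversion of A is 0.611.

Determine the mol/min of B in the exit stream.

A reacted = 0.611 × 692.4 = 423 mol/min; ν_A = −3, so ξ = 423/3 = 141 mol/min.
Outlet amounts (n = n₀ + ν ξ):
  C: 218.6 − 1(141) = 77.63
  A: 692.4 − 3(141) = 269.3
  B: 0 + 2(141) = 282

282 mol/min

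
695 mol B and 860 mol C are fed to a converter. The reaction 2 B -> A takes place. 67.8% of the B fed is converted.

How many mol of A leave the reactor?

B reacted = 0.678 × 695 = 471.2 mol; ν_B = −2, so ξ = 471.2/2 = 235.6 mol.
Outlet amounts (n = n₀ + ν ξ):
  B: 695 − 2(235.6) = 223.8
  A: 0 + 1(235.6) = 235.6
  C: 860 (inert)

236 mol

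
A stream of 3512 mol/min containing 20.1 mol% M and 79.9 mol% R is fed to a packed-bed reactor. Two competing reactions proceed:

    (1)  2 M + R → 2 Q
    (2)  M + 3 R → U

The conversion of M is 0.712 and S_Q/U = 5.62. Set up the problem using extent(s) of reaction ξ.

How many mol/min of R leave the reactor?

Conversion of M: M consumed = 0.712 × 705.9 = 502.6 mol/min = 2ξ₁ + 1ξ₂.
Selectivity: 2ξ₁ / (1ξ₂) = 5.62 → ξ₁ = 2.81 ξ₂.
Substitute: (2·2.81 + 1) ξ₂ = 502.6 → ξ₂ = 75.92 mol/min, ξ₁ = 213.3 mol/min.
Outlet amounts (n = n₀ + Σ ν·ξ):
  M: 705.9 − 2(213.3) − 1(75.92) = 203.3
  R: 2806 − 1(213.3) − 3(75.92) = 2365
  Q: 0 + 2(213.3) = 426.7
  U: 0 + 1(75.92) = 75.92

2360 mol/min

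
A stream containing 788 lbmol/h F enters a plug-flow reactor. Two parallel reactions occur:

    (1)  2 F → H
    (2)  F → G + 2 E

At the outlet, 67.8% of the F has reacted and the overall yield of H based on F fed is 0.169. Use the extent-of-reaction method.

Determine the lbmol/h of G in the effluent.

268 lbmol/h

Yield of H: 1ξ₁ / 788 = 0.169 → ξ₁ = 133.2 lbmol/h.
Conversion of F: 2ξ₁ + 1ξ₂ = 0.678 × 788 = 534.3 → ξ₂ = 267.9 lbmol/h.
Outlet amounts (n = n₀ + Σ ν·ξ):
  F: 788 − 2(133.2) − 1(267.9) = 253.7
  H: 0 + 1(133.2) = 133.2
  G: 0 + 1(267.9) = 267.9
  E: 0 + 2(267.9) = 535.8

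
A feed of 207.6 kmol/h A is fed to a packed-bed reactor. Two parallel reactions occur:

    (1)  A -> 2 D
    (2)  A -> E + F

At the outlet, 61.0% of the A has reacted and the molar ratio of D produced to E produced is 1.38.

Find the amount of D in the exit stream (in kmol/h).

Conversion of A: A consumed = 0.61 × 207.6 = 126.6 kmol/h = 1ξ₁ + 1ξ₂.
Selectivity: 2ξ₁ / (1ξ₂) = 1.38 → ξ₁ = 0.69 ξ₂.
Substitute: (1·0.69 + 1) ξ₂ = 126.6 → ξ₂ = 74.93 kmol/h, ξ₁ = 51.7 kmol/h.
Outlet amounts (n = n₀ + Σ ν·ξ):
  A: 207.6 − 1(51.7) − 1(74.93) = 80.96
  D: 0 + 2(51.7) = 103.4
  E: 0 + 1(74.93) = 74.93
  F: 0 + 1(74.93) = 74.93

103 kmol/h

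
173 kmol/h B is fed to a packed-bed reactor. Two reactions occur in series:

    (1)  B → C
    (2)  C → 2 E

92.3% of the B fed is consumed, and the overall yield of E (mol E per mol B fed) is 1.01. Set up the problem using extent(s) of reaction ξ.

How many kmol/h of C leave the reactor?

72.3 kmol/h

Conversion of B: B consumed = 1ξ₁ = 0.923 × 173 → ξ₁ = 159.7 kmol/h.
Yield of E: 2ξ₂ / 173 = 1.01 → ξ₂ = 87.36 kmol/h.
Outlet amounts (n = n₀ + Σ ν·ξ):
  B: 173 − 1(159.7) = 13.32
  C: 0 + 1(159.7) − 1(87.36) = 72.31
  E: 0 + 2(87.36) = 174.7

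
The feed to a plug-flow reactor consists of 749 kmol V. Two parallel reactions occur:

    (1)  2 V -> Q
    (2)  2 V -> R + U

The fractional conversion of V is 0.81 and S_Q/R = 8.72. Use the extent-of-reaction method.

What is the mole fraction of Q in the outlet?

Conversion of V: V consumed = 0.81 × 749 = 606.7 kmol = 2ξ₁ + 2ξ₂.
Selectivity: 1ξ₁ / (1ξ₂) = 8.72 → ξ₁ = 8.72 ξ₂.
Substitute: (2·8.72 + 2) ξ₂ = 606.7 → ξ₂ = 31.21 kmol, ξ₁ = 272.1 kmol.
Outlet amounts (n = n₀ + Σ ν·ξ):
  V: 749 − 2(272.1) − 2(31.21) = 142.3
  Q: 0 + 1(272.1) = 272.1
  R: 0 + 1(31.21) = 31.21
  U: 0 + 1(31.21) = 31.21
Total out = 476.9 kmol; y_Q = 272.1 / 476.9 = 0.5707.

0.571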